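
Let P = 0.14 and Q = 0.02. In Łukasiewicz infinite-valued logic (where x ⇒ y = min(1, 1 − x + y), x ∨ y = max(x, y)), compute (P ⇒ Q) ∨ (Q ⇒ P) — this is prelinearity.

P ⇒ Q = min(1, 1 − 0.14 + 0.02) = min(1, 0.88) = 0.88
Q ⇒ P = min(1, 1 − 0.02 + 0.14) = min(1, 1.12) = 1.00
(P ⇒ Q) ∨ (Q ⇒ P) = max(0.88, 1.00) = 1.00
(As expected: a Ł∞-tautology — holds in every MV-chain.)

1.00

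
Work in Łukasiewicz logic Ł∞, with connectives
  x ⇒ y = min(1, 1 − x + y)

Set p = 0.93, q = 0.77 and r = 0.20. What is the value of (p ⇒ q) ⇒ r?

0.36

p ⇒ q = min(1, 1 − 0.93 + 0.77) = min(1, 0.84) = 0.84
(p ⇒ q) ⇒ r = min(1, 1 − 0.84 + 0.20) = min(1, 0.36) = 0.36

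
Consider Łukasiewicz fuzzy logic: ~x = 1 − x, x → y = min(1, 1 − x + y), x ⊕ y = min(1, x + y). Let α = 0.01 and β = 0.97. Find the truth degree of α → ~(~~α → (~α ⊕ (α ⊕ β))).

~α = 1 − 0.01 = 0.99
~~α = 1 − 0.99 = 0.01
α ⊕ β = min(1, 0.01 + 0.97) = min(1, 0.98) = 0.98
~α ⊕ (α ⊕ β) = min(1, 0.99 + 0.98) = min(1, 1.97) = 1.00
~~α → (~α ⊕ (α ⊕ β)) = min(1, 1 − 0.01 + 1.00) = min(1, 1.99) = 1.00
~(~~α → (~α ⊕ (α ⊕ β))) = 1 − 1.00 = 0.00
α → ~(~~α → (~α ⊕ (α ⊕ β))) = min(1, 1 − 0.01 + 0.00) = min(1, 0.99) = 0.99

0.99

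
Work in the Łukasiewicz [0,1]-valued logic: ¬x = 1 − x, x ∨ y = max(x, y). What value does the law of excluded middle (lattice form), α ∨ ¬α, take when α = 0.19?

¬α = 1 − 0.19 = 0.81
α ∨ ¬α = max(0.19, 0.81) = 0.81
(The value 0.81 < 1 shows this instance is not satisfied; not a Ł∞-tautology — its value is max(a, 1−a).)

0.81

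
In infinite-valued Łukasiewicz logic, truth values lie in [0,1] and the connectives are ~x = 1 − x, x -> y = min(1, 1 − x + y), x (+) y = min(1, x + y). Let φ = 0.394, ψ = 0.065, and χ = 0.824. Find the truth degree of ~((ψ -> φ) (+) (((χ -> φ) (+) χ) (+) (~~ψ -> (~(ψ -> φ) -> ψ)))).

ψ -> φ = min(1, 1 − 0.065 + 0.394) = min(1, 1.329) = 1.000
χ -> φ = min(1, 1 − 0.824 + 0.394) = min(1, 0.570) = 0.570
(χ -> φ) (+) χ = min(1, 0.570 + 0.824) = min(1, 1.394) = 1.000
~ψ = 1 − 0.065 = 0.935
~~ψ = 1 − 0.935 = 0.065
~(ψ -> φ) = 1 − 1.000 = 0.000
~(ψ -> φ) -> ψ = min(1, 1 − 0.000 + 0.065) = min(1, 1.065) = 1.000
~~ψ -> (~(ψ -> φ) -> ψ) = min(1, 1 − 0.065 + 1.000) = min(1, 1.935) = 1.000
((χ -> φ) (+) χ) (+) (~~ψ -> (~(ψ -> φ) -> ψ)) = min(1, 1.000 + 1.000) = min(1, 2.000) = 1.000
(ψ -> φ) (+) (((χ -> φ) (+) χ) (+) (~~ψ -> (~(ψ -> φ) -> ψ))) = min(1, 1.000 + 1.000) = min(1, 2.000) = 1.000
~((ψ -> φ) (+) (((χ -> φ) (+) χ) (+) (~~ψ -> (~(ψ -> φ) -> ψ)))) = 1 − 1.000 = 0.000

0.000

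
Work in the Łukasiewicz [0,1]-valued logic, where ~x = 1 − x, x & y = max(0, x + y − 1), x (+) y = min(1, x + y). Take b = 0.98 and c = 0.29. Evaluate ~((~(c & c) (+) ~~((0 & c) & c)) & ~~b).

0.02

c & c = max(0, 0.29 + 0.29 − 1) = max(0, -0.42) = 0.00
~(c & c) = 1 − 0.00 = 1.00
0 & c = max(0, 0.00 + 0.29 − 1) = max(0, -0.71) = 0.00
(0 & c) & c = max(0, 0.00 + 0.29 − 1) = max(0, -0.71) = 0.00
~((0 & c) & c) = 1 − 0.00 = 1.00
~~((0 & c) & c) = 1 − 1.00 = 0.00
~(c & c) (+) ~~((0 & c) & c) = min(1, 1.00 + 0.00) = min(1, 1.00) = 1.00
~b = 1 − 0.98 = 0.02
~~b = 1 − 0.02 = 0.98
(~(c & c) (+) ~~((0 & c) & c)) & ~~b = max(0, 1.00 + 0.98 − 1) = max(0, 0.98) = 0.98
~((~(c & c) (+) ~~((0 & c) & c)) & ~~b) = 1 − 0.98 = 0.02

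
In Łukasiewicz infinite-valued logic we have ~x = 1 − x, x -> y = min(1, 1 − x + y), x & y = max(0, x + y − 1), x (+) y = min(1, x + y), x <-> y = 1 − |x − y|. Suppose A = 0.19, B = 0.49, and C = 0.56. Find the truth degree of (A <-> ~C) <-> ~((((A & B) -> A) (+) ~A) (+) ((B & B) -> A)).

~C = 1 − 0.56 = 0.44
A <-> ~C = 1 − |0.19 − 0.44| = 1 − 0.25 = 0.75
A & B = max(0, 0.19 + 0.49 − 1) = max(0, -0.32) = 0.00
(A & B) -> A = min(1, 1 − 0.00 + 0.19) = min(1, 1.19) = 1.00
~A = 1 − 0.19 = 0.81
((A & B) -> A) (+) ~A = min(1, 1.00 + 0.81) = min(1, 1.81) = 1.00
B & B = max(0, 0.49 + 0.49 − 1) = max(0, -0.02) = 0.00
(B & B) -> A = min(1, 1 − 0.00 + 0.19) = min(1, 1.19) = 1.00
(((A & B) -> A) (+) ~A) (+) ((B & B) -> A) = min(1, 1.00 + 1.00) = min(1, 2.00) = 1.00
~((((A & B) -> A) (+) ~A) (+) ((B & B) -> A)) = 1 − 1.00 = 0.00
(A <-> ~C) <-> ~((((A & B) -> A) (+) ~A) (+) ((B & B) -> A)) = 1 − |0.75 − 0.00| = 1 − 0.75 = 0.25

0.25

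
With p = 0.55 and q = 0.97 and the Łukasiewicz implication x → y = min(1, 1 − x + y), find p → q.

1.00

p → q = min(1, 1 − 0.55 + 0.97) = min(1, 1.42) = 1.00
For comparison, the Gödel implication (1 if x ≤ y else y) would give 1.00.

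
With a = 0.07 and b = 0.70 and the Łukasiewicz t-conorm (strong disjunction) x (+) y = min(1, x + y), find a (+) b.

a (+) b = min(1, 0.07 + 0.70) = min(1, 0.77) = 0.77
For comparison, the Gödel t-conorm max(x, y) would give 0.70.

0.77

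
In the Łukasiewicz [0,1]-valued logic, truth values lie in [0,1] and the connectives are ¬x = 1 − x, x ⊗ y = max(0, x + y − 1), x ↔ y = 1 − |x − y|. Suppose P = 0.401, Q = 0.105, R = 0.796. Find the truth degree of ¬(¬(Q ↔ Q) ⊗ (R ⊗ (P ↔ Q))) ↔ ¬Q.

0.895

Q ↔ Q = 1 − |0.105 − 0.105| = 1 − 0.000 = 1.000
¬(Q ↔ Q) = 1 − 1.000 = 0.000
P ↔ Q = 1 − |0.401 − 0.105| = 1 − 0.296 = 0.704
R ⊗ (P ↔ Q) = max(0, 0.796 + 0.704 − 1) = max(0, 0.500) = 0.500
¬(Q ↔ Q) ⊗ (R ⊗ (P ↔ Q)) = max(0, 0.000 + 0.500 − 1) = max(0, -0.500) = 0.000
¬(¬(Q ↔ Q) ⊗ (R ⊗ (P ↔ Q))) = 1 − 0.000 = 1.000
¬Q = 1 − 0.105 = 0.895
¬(¬(Q ↔ Q) ⊗ (R ⊗ (P ↔ Q))) ↔ ¬Q = 1 − |1.000 − 0.895| = 1 − 0.105 = 0.895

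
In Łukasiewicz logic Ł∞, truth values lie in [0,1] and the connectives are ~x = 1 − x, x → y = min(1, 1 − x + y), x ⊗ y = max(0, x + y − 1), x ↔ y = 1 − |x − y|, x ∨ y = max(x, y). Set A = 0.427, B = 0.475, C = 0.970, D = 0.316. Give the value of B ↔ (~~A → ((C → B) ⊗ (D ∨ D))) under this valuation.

~A = 1 − 0.427 = 0.573
~~A = 1 − 0.573 = 0.427
C → B = min(1, 1 − 0.970 + 0.475) = min(1, 0.505) = 0.505
D ∨ D = max(0.316, 0.316) = 0.316
(C → B) ⊗ (D ∨ D) = max(0, 0.505 + 0.316 − 1) = max(0, -0.179) = 0.000
~~A → ((C → B) ⊗ (D ∨ D)) = min(1, 1 − 0.427 + 0.000) = min(1, 0.573) = 0.573
B ↔ (~~A → ((C → B) ⊗ (D ∨ D))) = 1 − |0.475 − 0.573| = 1 − 0.098 = 0.902

0.902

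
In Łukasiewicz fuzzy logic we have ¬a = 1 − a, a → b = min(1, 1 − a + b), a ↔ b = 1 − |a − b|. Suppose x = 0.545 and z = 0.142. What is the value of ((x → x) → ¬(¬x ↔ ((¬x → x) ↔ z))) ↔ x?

x → x = min(1, 1 − 0.545 + 0.545) = min(1, 1.000) = 1.000
¬x = 1 − 0.545 = 0.455
¬x → x = min(1, 1 − 0.455 + 0.545) = min(1, 1.090) = 1.000
(¬x → x) ↔ z = 1 − |1.000 − 0.142| = 1 − 0.858 = 0.142
¬x ↔ ((¬x → x) ↔ z) = 1 − |0.455 − 0.142| = 1 − 0.313 = 0.687
¬(¬x ↔ ((¬x → x) ↔ z)) = 1 − 0.687 = 0.313
(x → x) → ¬(¬x ↔ ((¬x → x) ↔ z)) = min(1, 1 − 1.000 + 0.313) = min(1, 0.313) = 0.313
((x → x) → ¬(¬x ↔ ((¬x → x) ↔ z))) ↔ x = 1 − |0.313 − 0.545| = 1 − 0.232 = 0.768

0.768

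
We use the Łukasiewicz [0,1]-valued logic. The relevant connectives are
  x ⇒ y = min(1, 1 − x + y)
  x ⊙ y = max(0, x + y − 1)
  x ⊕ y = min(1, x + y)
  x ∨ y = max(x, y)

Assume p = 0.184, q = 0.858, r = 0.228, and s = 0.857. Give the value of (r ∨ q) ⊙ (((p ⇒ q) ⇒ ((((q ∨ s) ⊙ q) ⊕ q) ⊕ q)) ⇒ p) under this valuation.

r ∨ q = max(0.228, 0.858) = 0.858
p ⇒ q = min(1, 1 − 0.184 + 0.858) = min(1, 1.674) = 1.000
q ∨ s = max(0.858, 0.857) = 0.858
(q ∨ s) ⊙ q = max(0, 0.858 + 0.858 − 1) = max(0, 0.716) = 0.716
((q ∨ s) ⊙ q) ⊕ q = min(1, 0.716 + 0.858) = min(1, 1.574) = 1.000
(((q ∨ s) ⊙ q) ⊕ q) ⊕ q = min(1, 1.000 + 0.858) = min(1, 1.858) = 1.000
(p ⇒ q) ⇒ ((((q ∨ s) ⊙ q) ⊕ q) ⊕ q) = min(1, 1 − 1.000 + 1.000) = min(1, 1.000) = 1.000
((p ⇒ q) ⇒ ((((q ∨ s) ⊙ q) ⊕ q) ⊕ q)) ⇒ p = min(1, 1 − 1.000 + 0.184) = min(1, 0.184) = 0.184
(r ∨ q) ⊙ (((p ⇒ q) ⇒ ((((q ∨ s) ⊙ q) ⊕ q) ⊕ q)) ⇒ p) = max(0, 0.858 + 0.184 − 1) = max(0, 0.042) = 0.042

0.042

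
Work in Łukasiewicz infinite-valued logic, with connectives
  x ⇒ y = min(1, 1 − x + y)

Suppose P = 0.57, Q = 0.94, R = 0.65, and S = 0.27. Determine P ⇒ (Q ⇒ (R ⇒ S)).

1.00

R ⇒ S = min(1, 1 − 0.65 + 0.27) = min(1, 0.62) = 0.62
Q ⇒ (R ⇒ S) = min(1, 1 − 0.94 + 0.62) = min(1, 0.68) = 0.68
P ⇒ (Q ⇒ (R ⇒ S)) = min(1, 1 − 0.57 + 0.68) = min(1, 1.11) = 1.00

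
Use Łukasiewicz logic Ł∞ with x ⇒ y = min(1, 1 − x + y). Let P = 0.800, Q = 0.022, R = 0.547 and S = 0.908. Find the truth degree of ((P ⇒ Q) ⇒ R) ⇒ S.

P ⇒ Q = min(1, 1 − 0.800 + 0.022) = min(1, 0.222) = 0.222
(P ⇒ Q) ⇒ R = min(1, 1 − 0.222 + 0.547) = min(1, 1.325) = 1.000
((P ⇒ Q) ⇒ R) ⇒ S = min(1, 1 − 1.000 + 0.908) = min(1, 0.908) = 0.908

0.908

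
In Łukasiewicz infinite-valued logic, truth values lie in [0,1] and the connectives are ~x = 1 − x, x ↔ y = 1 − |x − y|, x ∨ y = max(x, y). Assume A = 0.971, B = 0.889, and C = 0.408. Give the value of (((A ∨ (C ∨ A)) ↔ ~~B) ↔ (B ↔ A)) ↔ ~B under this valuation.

C ∨ A = max(0.408, 0.971) = 0.971
A ∨ (C ∨ A) = max(0.971, 0.971) = 0.971
~B = 1 − 0.889 = 0.111
~~B = 1 − 0.111 = 0.889
(A ∨ (C ∨ A)) ↔ ~~B = 1 − |0.971 − 0.889| = 1 − 0.082 = 0.918
B ↔ A = 1 − |0.889 − 0.971| = 1 − 0.082 = 0.918
((A ∨ (C ∨ A)) ↔ ~~B) ↔ (B ↔ A) = 1 − |0.918 − 0.918| = 1 − 0.000 = 1.000
(((A ∨ (C ∨ A)) ↔ ~~B) ↔ (B ↔ A)) ↔ ~B = 1 − |1.000 − 0.111| = 1 − 0.889 = 0.111

0.111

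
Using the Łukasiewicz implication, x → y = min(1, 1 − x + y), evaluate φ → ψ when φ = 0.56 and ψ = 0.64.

1.00

φ → ψ = min(1, 1 − 0.56 + 0.64) = min(1, 1.08) = 1.00
For comparison, the Gödel implication (1 if x ≤ y else y) would give 1.00.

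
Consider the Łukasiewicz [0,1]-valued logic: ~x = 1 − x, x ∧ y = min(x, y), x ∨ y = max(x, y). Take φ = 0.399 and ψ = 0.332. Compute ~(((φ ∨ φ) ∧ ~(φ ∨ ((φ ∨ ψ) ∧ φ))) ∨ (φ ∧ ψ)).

0.601

φ ∨ φ = max(0.399, 0.399) = 0.399
φ ∨ ψ = max(0.399, 0.332) = 0.399
(φ ∨ ψ) ∧ φ = min(0.399, 0.399) = 0.399
φ ∨ ((φ ∨ ψ) ∧ φ) = max(0.399, 0.399) = 0.399
~(φ ∨ ((φ ∨ ψ) ∧ φ)) = 1 − 0.399 = 0.601
(φ ∨ φ) ∧ ~(φ ∨ ((φ ∨ ψ) ∧ φ)) = min(0.399, 0.601) = 0.399
φ ∧ ψ = min(0.399, 0.332) = 0.332
((φ ∨ φ) ∧ ~(φ ∨ ((φ ∨ ψ) ∧ φ))) ∨ (φ ∧ ψ) = max(0.399, 0.332) = 0.399
~(((φ ∨ φ) ∧ ~(φ ∨ ((φ ∨ ψ) ∧ φ))) ∨ (φ ∧ ψ)) = 1 − 0.399 = 0.601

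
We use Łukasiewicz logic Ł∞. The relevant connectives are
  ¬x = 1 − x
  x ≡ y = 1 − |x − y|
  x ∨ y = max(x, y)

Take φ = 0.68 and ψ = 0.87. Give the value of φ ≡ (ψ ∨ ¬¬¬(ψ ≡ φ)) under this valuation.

ψ ≡ φ = 1 − |0.87 − 0.68| = 1 − 0.19 = 0.81
¬(ψ ≡ φ) = 1 − 0.81 = 0.19
¬¬(ψ ≡ φ) = 1 − 0.19 = 0.81
¬¬¬(ψ ≡ φ) = 1 − 0.81 = 0.19
ψ ∨ ¬¬¬(ψ ≡ φ) = max(0.87, 0.19) = 0.87
φ ≡ (ψ ∨ ¬¬¬(ψ ≡ φ)) = 1 − |0.68 − 0.87| = 1 − 0.19 = 0.81

0.81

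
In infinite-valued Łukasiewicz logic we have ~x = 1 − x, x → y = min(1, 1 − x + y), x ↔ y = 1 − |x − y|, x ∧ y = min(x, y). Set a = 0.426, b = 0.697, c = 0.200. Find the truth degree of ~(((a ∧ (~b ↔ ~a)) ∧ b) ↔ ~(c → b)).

0.426

~b = 1 − 0.697 = 0.303
~a = 1 − 0.426 = 0.574
~b ↔ ~a = 1 − |0.303 − 0.574| = 1 − 0.271 = 0.729
a ∧ (~b ↔ ~a) = min(0.426, 0.729) = 0.426
(a ∧ (~b ↔ ~a)) ∧ b = min(0.426, 0.697) = 0.426
c → b = min(1, 1 − 0.200 + 0.697) = min(1, 1.497) = 1.000
~(c → b) = 1 − 1.000 = 0.000
((a ∧ (~b ↔ ~a)) ∧ b) ↔ ~(c → b) = 1 − |0.426 − 0.000| = 1 − 0.426 = 0.574
~(((a ∧ (~b ↔ ~a)) ∧ b) ↔ ~(c → b)) = 1 − 0.574 = 0.426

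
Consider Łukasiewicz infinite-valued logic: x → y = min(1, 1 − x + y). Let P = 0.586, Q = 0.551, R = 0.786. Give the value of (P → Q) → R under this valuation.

P → Q = min(1, 1 − 0.586 + 0.551) = min(1, 0.965) = 0.965
(P → Q) → R = min(1, 1 − 0.965 + 0.786) = min(1, 0.821) = 0.821

0.821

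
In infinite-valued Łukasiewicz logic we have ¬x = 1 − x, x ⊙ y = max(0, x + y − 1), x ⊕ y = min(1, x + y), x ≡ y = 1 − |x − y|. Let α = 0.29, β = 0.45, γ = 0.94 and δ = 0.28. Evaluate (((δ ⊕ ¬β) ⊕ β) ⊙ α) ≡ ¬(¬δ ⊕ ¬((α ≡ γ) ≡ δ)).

0.92

¬β = 1 − 0.45 = 0.55
δ ⊕ ¬β = min(1, 0.28 + 0.55) = min(1, 0.83) = 0.83
(δ ⊕ ¬β) ⊕ β = min(1, 0.83 + 0.45) = min(1, 1.28) = 1.00
((δ ⊕ ¬β) ⊕ β) ⊙ α = max(0, 1.00 + 0.29 − 1) = max(0, 0.29) = 0.29
¬δ = 1 − 0.28 = 0.72
α ≡ γ = 1 − |0.29 − 0.94| = 1 − 0.65 = 0.35
(α ≡ γ) ≡ δ = 1 − |0.35 − 0.28| = 1 − 0.07 = 0.93
¬((α ≡ γ) ≡ δ) = 1 − 0.93 = 0.07
¬δ ⊕ ¬((α ≡ γ) ≡ δ) = min(1, 0.72 + 0.07) = min(1, 0.79) = 0.79
¬(¬δ ⊕ ¬((α ≡ γ) ≡ δ)) = 1 − 0.79 = 0.21
(((δ ⊕ ¬β) ⊕ β) ⊙ α) ≡ ¬(¬δ ⊕ ¬((α ≡ γ) ≡ δ)) = 1 − |0.29 − 0.21| = 1 − 0.08 = 0.92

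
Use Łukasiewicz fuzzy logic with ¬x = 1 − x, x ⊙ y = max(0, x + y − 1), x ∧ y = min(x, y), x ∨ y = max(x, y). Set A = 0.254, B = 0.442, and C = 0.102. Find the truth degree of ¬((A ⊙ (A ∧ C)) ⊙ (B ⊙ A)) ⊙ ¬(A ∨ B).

0.558

A ∧ C = min(0.254, 0.102) = 0.102
A ⊙ (A ∧ C) = max(0, 0.254 + 0.102 − 1) = max(0, -0.644) = 0.000
B ⊙ A = max(0, 0.442 + 0.254 − 1) = max(0, -0.304) = 0.000
(A ⊙ (A ∧ C)) ⊙ (B ⊙ A) = max(0, 0.000 + 0.000 − 1) = max(0, -1.000) = 0.000
¬((A ⊙ (A ∧ C)) ⊙ (B ⊙ A)) = 1 − 0.000 = 1.000
A ∨ B = max(0.254, 0.442) = 0.442
¬(A ∨ B) = 1 − 0.442 = 0.558
¬((A ⊙ (A ∧ C)) ⊙ (B ⊙ A)) ⊙ ¬(A ∨ B) = max(0, 1.000 + 0.558 − 1) = max(0, 0.558) = 0.558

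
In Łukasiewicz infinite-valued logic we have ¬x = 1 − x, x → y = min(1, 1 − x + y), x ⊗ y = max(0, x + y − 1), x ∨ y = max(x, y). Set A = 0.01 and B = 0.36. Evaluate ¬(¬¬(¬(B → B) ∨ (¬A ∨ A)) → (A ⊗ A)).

B → B = min(1, 1 − 0.36 + 0.36) = min(1, 1.00) = 1.00
¬(B → B) = 1 − 1.00 = 0.00
¬A = 1 − 0.01 = 0.99
¬A ∨ A = max(0.99, 0.01) = 0.99
¬(B → B) ∨ (¬A ∨ A) = max(0.00, 0.99) = 0.99
¬(¬(B → B) ∨ (¬A ∨ A)) = 1 − 0.99 = 0.01
¬¬(¬(B → B) ∨ (¬A ∨ A)) = 1 − 0.01 = 0.99
A ⊗ A = max(0, 0.01 + 0.01 − 1) = max(0, -0.98) = 0.00
¬¬(¬(B → B) ∨ (¬A ∨ A)) → (A ⊗ A) = min(1, 1 − 0.99 + 0.00) = min(1, 0.01) = 0.01
¬(¬¬(¬(B → B) ∨ (¬A ∨ A)) → (A ⊗ A)) = 1 − 0.01 = 0.99

0.99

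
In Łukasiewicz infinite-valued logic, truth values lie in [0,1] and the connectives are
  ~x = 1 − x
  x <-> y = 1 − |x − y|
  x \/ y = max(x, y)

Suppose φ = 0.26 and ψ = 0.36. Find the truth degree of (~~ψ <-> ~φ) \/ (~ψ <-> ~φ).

~ψ = 1 − 0.36 = 0.64
~~ψ = 1 − 0.64 = 0.36
~φ = 1 − 0.26 = 0.74
~~ψ <-> ~φ = 1 − |0.36 − 0.74| = 1 − 0.38 = 0.62
~ψ <-> ~φ = 1 − |0.64 − 0.74| = 1 − 0.10 = 0.90
(~~ψ <-> ~φ) \/ (~ψ <-> ~φ) = max(0.62, 0.90) = 0.90

0.90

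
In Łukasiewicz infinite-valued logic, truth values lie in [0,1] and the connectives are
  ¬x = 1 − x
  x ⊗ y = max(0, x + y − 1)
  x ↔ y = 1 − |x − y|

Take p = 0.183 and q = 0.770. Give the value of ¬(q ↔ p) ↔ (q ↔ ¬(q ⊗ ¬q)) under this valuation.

q ↔ p = 1 − |0.770 − 0.183| = 1 − 0.587 = 0.413
¬(q ↔ p) = 1 − 0.413 = 0.587
¬q = 1 − 0.770 = 0.230
q ⊗ ¬q = max(0, 0.770 + 0.230 − 1) = max(0, 0.000) = 0.000
¬(q ⊗ ¬q) = 1 − 0.000 = 1.000
q ↔ ¬(q ⊗ ¬q) = 1 − |0.770 − 1.000| = 1 − 0.230 = 0.770
¬(q ↔ p) ↔ (q ↔ ¬(q ⊗ ¬q)) = 1 − |0.587 − 0.770| = 1 − 0.183 = 0.817

0.817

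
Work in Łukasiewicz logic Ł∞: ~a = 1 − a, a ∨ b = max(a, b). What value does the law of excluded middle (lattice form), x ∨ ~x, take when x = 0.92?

0.92

~x = 1 − 0.92 = 0.08
x ∨ ~x = max(0.92, 0.08) = 0.92
(The value 0.92 < 1 shows this instance is not satisfied; not a Ł∞-tautology — its value is max(a, 1−a).)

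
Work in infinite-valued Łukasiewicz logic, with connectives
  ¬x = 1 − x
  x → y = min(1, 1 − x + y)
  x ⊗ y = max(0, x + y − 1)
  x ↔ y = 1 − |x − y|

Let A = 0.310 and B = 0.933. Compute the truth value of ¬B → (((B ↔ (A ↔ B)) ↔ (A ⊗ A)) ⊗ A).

0.933

¬B = 1 − 0.933 = 0.067
A ↔ B = 1 − |0.310 − 0.933| = 1 − 0.623 = 0.377
B ↔ (A ↔ B) = 1 − |0.933 − 0.377| = 1 − 0.556 = 0.444
A ⊗ A = max(0, 0.310 + 0.310 − 1) = max(0, -0.380) = 0.000
(B ↔ (A ↔ B)) ↔ (A ⊗ A) = 1 − |0.444 − 0.000| = 1 − 0.444 = 0.556
((B ↔ (A ↔ B)) ↔ (A ⊗ A)) ⊗ A = max(0, 0.556 + 0.310 − 1) = max(0, -0.134) = 0.000
¬B → (((B ↔ (A ↔ B)) ↔ (A ⊗ A)) ⊗ A) = min(1, 1 − 0.067 + 0.000) = min(1, 0.933) = 0.933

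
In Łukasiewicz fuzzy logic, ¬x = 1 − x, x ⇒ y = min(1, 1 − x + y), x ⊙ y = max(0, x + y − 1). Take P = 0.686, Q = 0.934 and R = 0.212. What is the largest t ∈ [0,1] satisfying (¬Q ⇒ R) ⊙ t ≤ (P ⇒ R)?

¬Q = 1 − 0.934 = 0.066
¬Q ⇒ R = min(1, 1 − 0.066 + 0.212) = min(1, 1.146) = 1.000
So the left factor is ¬Q ⇒ R = 1.000.
P ⇒ R = min(1, 1 − 0.686 + 0.212) = min(1, 0.526) = 0.526
So the right-hand bound is P ⇒ R = 0.526.
The residuum of the Łukasiewicz t-norm gives the supremum: min(1, 1 − 1.000 + 0.526).
1 − 1.000 + 0.526 = 0.526, so t = min(1, 0.526) = 0.526.
Check: 1.000 ⊙ 0.526 = max(0, 0.526) = 0.526 ≤ 0.526.

0.526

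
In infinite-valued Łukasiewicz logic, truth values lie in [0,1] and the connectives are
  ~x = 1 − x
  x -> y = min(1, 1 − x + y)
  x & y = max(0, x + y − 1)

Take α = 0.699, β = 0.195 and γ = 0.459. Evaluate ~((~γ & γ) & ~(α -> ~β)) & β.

~γ = 1 − 0.459 = 0.541
~γ & γ = max(0, 0.541 + 0.459 − 1) = max(0, 0.000) = 0.000
~β = 1 − 0.195 = 0.805
α -> ~β = min(1, 1 − 0.699 + 0.805) = min(1, 1.106) = 1.000
~(α -> ~β) = 1 − 1.000 = 0.000
(~γ & γ) & ~(α -> ~β) = max(0, 0.000 + 0.000 − 1) = max(0, -1.000) = 0.000
~((~γ & γ) & ~(α -> ~β)) = 1 − 0.000 = 1.000
~((~γ & γ) & ~(α -> ~β)) & β = max(0, 1.000 + 0.195 − 1) = max(0, 0.195) = 0.195

0.195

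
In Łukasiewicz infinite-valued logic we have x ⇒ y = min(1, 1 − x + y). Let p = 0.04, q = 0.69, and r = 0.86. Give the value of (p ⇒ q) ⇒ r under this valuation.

p ⇒ q = min(1, 1 − 0.04 + 0.69) = min(1, 1.65) = 1.00
(p ⇒ q) ⇒ r = min(1, 1 − 1.00 + 0.86) = min(1, 0.86) = 0.86

0.86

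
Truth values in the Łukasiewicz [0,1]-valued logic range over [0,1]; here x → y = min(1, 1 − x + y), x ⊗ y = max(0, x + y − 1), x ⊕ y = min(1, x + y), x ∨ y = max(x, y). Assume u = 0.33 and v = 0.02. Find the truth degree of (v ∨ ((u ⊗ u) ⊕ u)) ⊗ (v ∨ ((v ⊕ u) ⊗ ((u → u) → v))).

0.00

u ⊗ u = max(0, 0.33 + 0.33 − 1) = max(0, -0.34) = 0.00
(u ⊗ u) ⊕ u = min(1, 0.00 + 0.33) = min(1, 0.33) = 0.33
v ∨ ((u ⊗ u) ⊕ u) = max(0.02, 0.33) = 0.33
v ⊕ u = min(1, 0.02 + 0.33) = min(1, 0.35) = 0.35
u → u = min(1, 1 − 0.33 + 0.33) = min(1, 1.00) = 1.00
(u → u) → v = min(1, 1 − 1.00 + 0.02) = min(1, 0.02) = 0.02
(v ⊕ u) ⊗ ((u → u) → v) = max(0, 0.35 + 0.02 − 1) = max(0, -0.63) = 0.00
v ∨ ((v ⊕ u) ⊗ ((u → u) → v)) = max(0.02, 0.00) = 0.02
(v ∨ ((u ⊗ u) ⊕ u)) ⊗ (v ∨ ((v ⊕ u) ⊗ ((u → u) → v))) = max(0, 0.33 + 0.02 − 1) = max(0, -0.65) = 0.00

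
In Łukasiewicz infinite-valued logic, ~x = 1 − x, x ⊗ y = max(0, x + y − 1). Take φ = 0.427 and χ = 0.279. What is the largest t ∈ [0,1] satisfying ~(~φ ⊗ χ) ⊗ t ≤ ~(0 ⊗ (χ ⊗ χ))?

1.000

~φ = 1 − 0.427 = 0.573
~φ ⊗ χ = max(0, 0.573 + 0.279 − 1) = max(0, -0.148) = 0.000
~(~φ ⊗ χ) = 1 − 0.000 = 1.000
So the left factor is ~(~φ ⊗ χ) = 1.000.
χ ⊗ χ = max(0, 0.279 + 0.279 − 1) = max(0, -0.442) = 0.000
0 ⊗ (χ ⊗ χ) = max(0, 0.000 + 0.000 − 1) = max(0, -1.000) = 0.000
~(0 ⊗ (χ ⊗ χ)) = 1 − 0.000 = 1.000
So the right-hand bound is ~(0 ⊗ (χ ⊗ χ)) = 1.000.
The residuum of the Łukasiewicz t-norm gives the supremum: min(1, 1 − 1.000 + 1.000).
1 − 1.000 + 1.000 = 1.000, so t = min(1, 1.000) = 1.000.
Check: 1.000 ⊗ 1.000 = max(0, 1.000) = 1.000 ≤ 1.000.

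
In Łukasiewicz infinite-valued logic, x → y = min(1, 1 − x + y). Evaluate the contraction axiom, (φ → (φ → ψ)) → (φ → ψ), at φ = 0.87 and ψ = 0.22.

φ → ψ = min(1, 1 − 0.87 + 0.22) = min(1, 0.35) = 0.35
φ → (φ → ψ) = min(1, 1 − 0.87 + 0.35) = min(1, 0.48) = 0.48
(φ → (φ → ψ)) → (φ → ψ) = min(1, 1 − 0.48 + 0.35) = min(1, 0.87) = 0.87
(The value 0.87 < 1 shows this instance is not satisfied; fails in Ł∞ (the t-norm is not idempotent).)

0.87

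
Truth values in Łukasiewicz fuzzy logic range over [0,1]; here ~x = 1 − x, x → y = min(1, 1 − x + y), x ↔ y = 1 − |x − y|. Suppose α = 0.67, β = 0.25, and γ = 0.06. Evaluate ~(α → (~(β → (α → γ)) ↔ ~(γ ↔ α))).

α → γ = min(1, 1 − 0.67 + 0.06) = min(1, 0.39) = 0.39
β → (α → γ) = min(1, 1 − 0.25 + 0.39) = min(1, 1.14) = 1.00
~(β → (α → γ)) = 1 − 1.00 = 0.00
γ ↔ α = 1 − |0.06 − 0.67| = 1 − 0.61 = 0.39
~(γ ↔ α) = 1 − 0.39 = 0.61
~(β → (α → γ)) ↔ ~(γ ↔ α) = 1 − |0.00 − 0.61| = 1 − 0.61 = 0.39
α → (~(β → (α → γ)) ↔ ~(γ ↔ α)) = min(1, 1 − 0.67 + 0.39) = min(1, 0.72) = 0.72
~(α → (~(β → (α → γ)) ↔ ~(γ ↔ α))) = 1 − 0.72 = 0.28

0.28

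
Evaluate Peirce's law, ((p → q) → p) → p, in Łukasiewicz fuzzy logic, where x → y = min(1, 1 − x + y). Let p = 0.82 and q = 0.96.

1.00

p → q = min(1, 1 − 0.82 + 0.96) = min(1, 1.14) = 1.00
(p → q) → p = min(1, 1 − 1.00 + 0.82) = min(1, 0.82) = 0.82
((p → q) → p) → p = min(1, 1 − 0.82 + 0.82) = min(1, 1.00) = 1.00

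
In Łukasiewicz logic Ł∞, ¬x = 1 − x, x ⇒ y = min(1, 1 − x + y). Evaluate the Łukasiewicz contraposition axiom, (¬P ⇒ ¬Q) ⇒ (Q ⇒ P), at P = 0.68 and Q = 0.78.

¬P = 1 − 0.68 = 0.32
¬Q = 1 − 0.78 = 0.22
¬P ⇒ ¬Q = min(1, 1 − 0.32 + 0.22) = min(1, 0.90) = 0.90
Q ⇒ P = min(1, 1 − 0.78 + 0.68) = min(1, 0.90) = 0.90
(¬P ⇒ ¬Q) ⇒ (Q ⇒ P) = min(1, 1 − 0.90 + 0.90) = min(1, 1.00) = 1.00
(As expected: an axiom of Ł∞, always 1.)

1.00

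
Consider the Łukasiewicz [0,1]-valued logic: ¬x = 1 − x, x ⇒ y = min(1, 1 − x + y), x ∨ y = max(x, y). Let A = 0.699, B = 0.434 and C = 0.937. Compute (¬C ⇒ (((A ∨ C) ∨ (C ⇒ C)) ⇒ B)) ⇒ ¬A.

0.301

¬C = 1 − 0.937 = 0.063
A ∨ C = max(0.699, 0.937) = 0.937
C ⇒ C = min(1, 1 − 0.937 + 0.937) = min(1, 1.000) = 1.000
(A ∨ C) ∨ (C ⇒ C) = max(0.937, 1.000) = 1.000
((A ∨ C) ∨ (C ⇒ C)) ⇒ B = min(1, 1 − 1.000 + 0.434) = min(1, 0.434) = 0.434
¬C ⇒ (((A ∨ C) ∨ (C ⇒ C)) ⇒ B) = min(1, 1 − 0.063 + 0.434) = min(1, 1.371) = 1.000
¬A = 1 − 0.699 = 0.301
(¬C ⇒ (((A ∨ C) ∨ (C ⇒ C)) ⇒ B)) ⇒ ¬A = min(1, 1 − 1.000 + 0.301) = min(1, 0.301) = 0.301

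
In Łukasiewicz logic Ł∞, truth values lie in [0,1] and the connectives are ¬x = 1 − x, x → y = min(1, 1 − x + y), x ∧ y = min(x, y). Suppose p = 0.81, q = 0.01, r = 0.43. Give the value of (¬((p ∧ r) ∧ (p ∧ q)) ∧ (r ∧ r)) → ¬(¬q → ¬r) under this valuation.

0.99

p ∧ r = min(0.81, 0.43) = 0.43
p ∧ q = min(0.81, 0.01) = 0.01
(p ∧ r) ∧ (p ∧ q) = min(0.43, 0.01) = 0.01
¬((p ∧ r) ∧ (p ∧ q)) = 1 − 0.01 = 0.99
r ∧ r = min(0.43, 0.43) = 0.43
¬((p ∧ r) ∧ (p ∧ q)) ∧ (r ∧ r) = min(0.99, 0.43) = 0.43
¬q = 1 − 0.01 = 0.99
¬r = 1 − 0.43 = 0.57
¬q → ¬r = min(1, 1 − 0.99 + 0.57) = min(1, 0.58) = 0.58
¬(¬q → ¬r) = 1 − 0.58 = 0.42
(¬((p ∧ r) ∧ (p ∧ q)) ∧ (r ∧ r)) → ¬(¬q → ¬r) = min(1, 1 − 0.43 + 0.42) = min(1, 0.99) = 0.99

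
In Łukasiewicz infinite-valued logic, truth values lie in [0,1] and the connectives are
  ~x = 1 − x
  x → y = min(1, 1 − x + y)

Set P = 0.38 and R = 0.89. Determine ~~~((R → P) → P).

0.11

R → P = min(1, 1 − 0.89 + 0.38) = min(1, 0.49) = 0.49
(R → P) → P = min(1, 1 − 0.49 + 0.38) = min(1, 0.89) = 0.89
~((R → P) → P) = 1 − 0.89 = 0.11
~~((R → P) → P) = 1 − 0.11 = 0.89
~~~((R → P) → P) = 1 − 0.89 = 0.11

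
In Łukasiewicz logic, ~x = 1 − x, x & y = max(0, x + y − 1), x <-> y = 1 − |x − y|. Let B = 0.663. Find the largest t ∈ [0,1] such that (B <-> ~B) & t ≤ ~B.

0.663

~B = 1 − 0.663 = 0.337
B <-> ~B = 1 − |0.663 − 0.337| = 1 − 0.326 = 0.674
So the left factor is B <-> ~B = 0.674.
So the right-hand bound is ~B = 0.337.
The residuum of the Łukasiewicz t-norm gives the supremum: min(1, 1 − 0.674 + 0.337).
1 − 0.674 + 0.337 = 0.663, so t = min(1, 0.663) = 0.663.
Check: 0.674 & 0.663 = max(0, 0.337) = 0.337 ≤ 0.337.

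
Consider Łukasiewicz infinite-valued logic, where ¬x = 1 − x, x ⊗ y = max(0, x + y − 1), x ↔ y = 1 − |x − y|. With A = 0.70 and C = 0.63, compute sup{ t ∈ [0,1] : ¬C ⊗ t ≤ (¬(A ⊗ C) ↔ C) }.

¬C = 1 − 0.63 = 0.37
So the left factor is ¬C = 0.37.
A ⊗ C = max(0, 0.70 + 0.63 − 1) = max(0, 0.33) = 0.33
¬(A ⊗ C) = 1 − 0.33 = 0.67
¬(A ⊗ C) ↔ C = 1 − |0.67 − 0.63| = 1 − 0.04 = 0.96
So the right-hand bound is ¬(A ⊗ C) ↔ C = 0.96.
The residuum of the Łukasiewicz t-norm gives the supremum: min(1, 1 − 0.37 + 0.96).
1 − 0.37 + 0.96 = 1.59, so t = min(1, 1.59) = 1.00.
Check: 0.37 ⊗ 1.00 = max(0, 0.37) = 0.37 ≤ 0.96.

1.00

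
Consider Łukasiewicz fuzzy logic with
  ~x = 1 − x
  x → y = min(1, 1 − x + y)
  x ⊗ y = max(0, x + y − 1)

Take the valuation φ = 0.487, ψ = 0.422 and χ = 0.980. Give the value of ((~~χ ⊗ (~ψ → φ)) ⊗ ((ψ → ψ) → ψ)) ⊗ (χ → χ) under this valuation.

~χ = 1 − 0.980 = 0.020
~~χ = 1 − 0.020 = 0.980
~ψ = 1 − 0.422 = 0.578
~ψ → φ = min(1, 1 − 0.578 + 0.487) = min(1, 0.909) = 0.909
~~χ ⊗ (~ψ → φ) = max(0, 0.980 + 0.909 − 1) = max(0, 0.889) = 0.889
ψ → ψ = min(1, 1 − 0.422 + 0.422) = min(1, 1.000) = 1.000
(ψ → ψ) → ψ = min(1, 1 − 1.000 + 0.422) = min(1, 0.422) = 0.422
(~~χ ⊗ (~ψ → φ)) ⊗ ((ψ → ψ) → ψ) = max(0, 0.889 + 0.422 − 1) = max(0, 0.311) = 0.311
χ → χ = min(1, 1 − 0.980 + 0.980) = min(1, 1.000) = 1.000
((~~χ ⊗ (~ψ → φ)) ⊗ ((ψ → ψ) → ψ)) ⊗ (χ → χ) = max(0, 0.311 + 1.000 − 1) = max(0, 0.311) = 0.311

0.311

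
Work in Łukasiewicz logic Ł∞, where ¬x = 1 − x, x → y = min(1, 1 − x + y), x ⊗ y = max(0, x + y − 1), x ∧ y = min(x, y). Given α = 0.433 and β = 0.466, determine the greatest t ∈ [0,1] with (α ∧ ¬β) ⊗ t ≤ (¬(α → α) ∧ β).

0.567

¬β = 1 − 0.466 = 0.534
α ∧ ¬β = min(0.433, 0.534) = 0.433
So the left factor is α ∧ ¬β = 0.433.
α → α = min(1, 1 − 0.433 + 0.433) = min(1, 1.000) = 1.000
¬(α → α) = 1 − 1.000 = 0.000
¬(α → α) ∧ β = min(0.000, 0.466) = 0.000
So the right-hand bound is ¬(α → α) ∧ β = 0.000.
The residuum of the Łukasiewicz t-norm gives the supremum: min(1, 1 − 0.433 + 0.000).
1 − 0.433 + 0.000 = 0.567, so t = min(1, 0.567) = 0.567.
Check: 0.433 ⊗ 0.567 = max(0, 0.000) = 0.000 ≤ 0.000.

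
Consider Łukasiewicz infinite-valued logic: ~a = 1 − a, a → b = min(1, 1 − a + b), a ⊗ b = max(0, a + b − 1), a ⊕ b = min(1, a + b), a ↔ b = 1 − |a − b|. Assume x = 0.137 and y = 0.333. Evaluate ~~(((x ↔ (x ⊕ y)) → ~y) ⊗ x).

x ⊕ y = min(1, 0.137 + 0.333) = min(1, 0.470) = 0.470
x ↔ (x ⊕ y) = 1 − |0.137 − 0.470| = 1 − 0.333 = 0.667
~y = 1 − 0.333 = 0.667
(x ↔ (x ⊕ y)) → ~y = min(1, 1 − 0.667 + 0.667) = min(1, 1.000) = 1.000
((x ↔ (x ⊕ y)) → ~y) ⊗ x = max(0, 1.000 + 0.137 − 1) = max(0, 0.137) = 0.137
~(((x ↔ (x ⊕ y)) → ~y) ⊗ x) = 1 − 0.137 = 0.863
~~(((x ↔ (x ⊕ y)) → ~y) ⊗ x) = 1 − 0.863 = 0.137

0.137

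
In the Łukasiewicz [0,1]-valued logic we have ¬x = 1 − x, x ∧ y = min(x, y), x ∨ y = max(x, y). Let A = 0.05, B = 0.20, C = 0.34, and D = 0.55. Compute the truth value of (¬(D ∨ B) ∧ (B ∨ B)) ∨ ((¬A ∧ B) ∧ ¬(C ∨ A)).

0.20

D ∨ B = max(0.55, 0.20) = 0.55
¬(D ∨ B) = 1 − 0.55 = 0.45
B ∨ B = max(0.20, 0.20) = 0.20
¬(D ∨ B) ∧ (B ∨ B) = min(0.45, 0.20) = 0.20
¬A = 1 − 0.05 = 0.95
¬A ∧ B = min(0.95, 0.20) = 0.20
C ∨ A = max(0.34, 0.05) = 0.34
¬(C ∨ A) = 1 − 0.34 = 0.66
(¬A ∧ B) ∧ ¬(C ∨ A) = min(0.20, 0.66) = 0.20
(¬(D ∨ B) ∧ (B ∨ B)) ∨ ((¬A ∧ B) ∧ ¬(C ∨ A)) = max(0.20, 0.20) = 0.20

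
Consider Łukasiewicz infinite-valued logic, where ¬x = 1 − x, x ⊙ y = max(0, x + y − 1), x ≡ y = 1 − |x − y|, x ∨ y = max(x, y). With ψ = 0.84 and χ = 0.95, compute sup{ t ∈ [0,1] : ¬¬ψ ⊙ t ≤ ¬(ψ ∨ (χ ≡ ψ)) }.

¬ψ = 1 − 0.84 = 0.16
¬¬ψ = 1 − 0.16 = 0.84
So the left factor is ¬¬ψ = 0.84.
χ ≡ ψ = 1 − |0.95 − 0.84| = 1 − 0.11 = 0.89
ψ ∨ (χ ≡ ψ) = max(0.84, 0.89) = 0.89
¬(ψ ∨ (χ ≡ ψ)) = 1 − 0.89 = 0.11
So the right-hand bound is ¬(ψ ∨ (χ ≡ ψ)) = 0.11.
The residuum of the Łukasiewicz t-norm gives the supremum: min(1, 1 − 0.84 + 0.11).
1 − 0.84 + 0.11 = 0.27, so t = min(1, 0.27) = 0.27.
Check: 0.84 ⊙ 0.27 = max(0, 0.11) = 0.11 ≤ 0.11.

0.27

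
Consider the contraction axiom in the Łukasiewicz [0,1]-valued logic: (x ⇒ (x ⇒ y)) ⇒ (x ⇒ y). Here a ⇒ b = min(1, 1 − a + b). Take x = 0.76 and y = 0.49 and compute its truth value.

x ⇒ y = min(1, 1 − 0.76 + 0.49) = min(1, 0.73) = 0.73
x ⇒ (x ⇒ y) = min(1, 1 − 0.76 + 0.73) = min(1, 0.97) = 0.97
(x ⇒ (x ⇒ y)) ⇒ (x ⇒ y) = min(1, 1 − 0.97 + 0.73) = min(1, 0.76) = 0.76
(The value 0.76 < 1 shows this instance is not satisfied; fails in Ł∞ (the t-norm is not idempotent).)

0.76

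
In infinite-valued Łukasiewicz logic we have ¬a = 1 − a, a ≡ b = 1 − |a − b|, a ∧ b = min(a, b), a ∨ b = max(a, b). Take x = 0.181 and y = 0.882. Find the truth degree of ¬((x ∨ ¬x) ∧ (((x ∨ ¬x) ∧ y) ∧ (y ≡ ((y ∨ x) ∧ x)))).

¬x = 1 − 0.181 = 0.819
x ∨ ¬x = max(0.181, 0.819) = 0.819
(x ∨ ¬x) ∧ y = min(0.819, 0.882) = 0.819
y ∨ x = max(0.882, 0.181) = 0.882
(y ∨ x) ∧ x = min(0.882, 0.181) = 0.181
y ≡ ((y ∨ x) ∧ x) = 1 − |0.882 − 0.181| = 1 − 0.701 = 0.299
((x ∨ ¬x) ∧ y) ∧ (y ≡ ((y ∨ x) ∧ x)) = min(0.819, 0.299) = 0.299
(x ∨ ¬x) ∧ (((x ∨ ¬x) ∧ y) ∧ (y ≡ ((y ∨ x) ∧ x))) = min(0.819, 0.299) = 0.299
¬((x ∨ ¬x) ∧ (((x ∨ ¬x) ∧ y) ∧ (y ≡ ((y ∨ x) ∧ x)))) = 1 − 0.299 = 0.701

0.701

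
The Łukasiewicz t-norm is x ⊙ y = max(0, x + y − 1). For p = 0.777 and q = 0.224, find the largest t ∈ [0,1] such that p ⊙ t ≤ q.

The residuum of the Łukasiewicz t-norm gives the supremum: min(1, 1 − 0.777 + 0.224).
1 − 0.777 + 0.224 = 0.447, so t = min(1, 0.447) = 0.447.
Check: 0.777 ⊙ 0.447 = max(0, 0.224) = 0.224 ≤ 0.224.

0.447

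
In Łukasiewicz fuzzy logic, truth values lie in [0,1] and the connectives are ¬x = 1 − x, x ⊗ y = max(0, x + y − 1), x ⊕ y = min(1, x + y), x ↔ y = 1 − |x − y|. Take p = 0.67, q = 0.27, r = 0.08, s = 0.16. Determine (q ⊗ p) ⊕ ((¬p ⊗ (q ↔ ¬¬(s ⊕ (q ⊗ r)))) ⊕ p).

q ⊗ p = max(0, 0.27 + 0.67 − 1) = max(0, -0.06) = 0.00
¬p = 1 − 0.67 = 0.33
q ⊗ r = max(0, 0.27 + 0.08 − 1) = max(0, -0.65) = 0.00
s ⊕ (q ⊗ r) = min(1, 0.16 + 0.00) = min(1, 0.16) = 0.16
¬(s ⊕ (q ⊗ r)) = 1 − 0.16 = 0.84
¬¬(s ⊕ (q ⊗ r)) = 1 − 0.84 = 0.16
q ↔ ¬¬(s ⊕ (q ⊗ r)) = 1 − |0.27 − 0.16| = 1 − 0.11 = 0.89
¬p ⊗ (q ↔ ¬¬(s ⊕ (q ⊗ r))) = max(0, 0.33 + 0.89 − 1) = max(0, 0.22) = 0.22
(¬p ⊗ (q ↔ ¬¬(s ⊕ (q ⊗ r)))) ⊕ p = min(1, 0.22 + 0.67) = min(1, 0.89) = 0.89
(q ⊗ p) ⊕ ((¬p ⊗ (q ↔ ¬¬(s ⊕ (q ⊗ r)))) ⊕ p) = min(1, 0.00 + 0.89) = min(1, 0.89) = 0.89

0.89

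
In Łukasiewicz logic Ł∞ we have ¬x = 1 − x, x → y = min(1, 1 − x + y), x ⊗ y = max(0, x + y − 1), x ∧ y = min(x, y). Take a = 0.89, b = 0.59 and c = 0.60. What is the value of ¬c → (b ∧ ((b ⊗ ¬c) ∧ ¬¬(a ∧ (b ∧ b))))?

¬c = 1 − 0.60 = 0.40
b ⊗ ¬c = max(0, 0.59 + 0.40 − 1) = max(0, -0.01) = 0.00
b ∧ b = min(0.59, 0.59) = 0.59
a ∧ (b ∧ b) = min(0.89, 0.59) = 0.59
¬(a ∧ (b ∧ b)) = 1 − 0.59 = 0.41
¬¬(a ∧ (b ∧ b)) = 1 − 0.41 = 0.59
(b ⊗ ¬c) ∧ ¬¬(a ∧ (b ∧ b)) = min(0.00, 0.59) = 0.00
b ∧ ((b ⊗ ¬c) ∧ ¬¬(a ∧ (b ∧ b))) = min(0.59, 0.00) = 0.00
¬c → (b ∧ ((b ⊗ ¬c) ∧ ¬¬(a ∧ (b ∧ b)))) = min(1, 1 − 0.40 + 0.00) = min(1, 0.60) = 0.60

0.60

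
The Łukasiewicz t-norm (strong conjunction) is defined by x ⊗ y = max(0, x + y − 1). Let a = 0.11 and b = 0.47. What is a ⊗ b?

0.00

a ⊗ b = max(0, 0.11 + 0.47 − 1) = max(0, -0.42) = 0.00
For comparison, the Gödel (minimum) t-norm min(x, y) would give 0.11.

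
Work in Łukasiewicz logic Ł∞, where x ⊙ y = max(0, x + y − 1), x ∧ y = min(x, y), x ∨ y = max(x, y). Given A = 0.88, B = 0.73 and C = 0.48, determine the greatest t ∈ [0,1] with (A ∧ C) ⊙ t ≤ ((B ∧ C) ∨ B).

1.00

A ∧ C = min(0.88, 0.48) = 0.48
So the left factor is A ∧ C = 0.48.
B ∧ C = min(0.73, 0.48) = 0.48
(B ∧ C) ∨ B = max(0.48, 0.73) = 0.73
So the right-hand bound is (B ∧ C) ∨ B = 0.73.
The residuum of the Łukasiewicz t-norm gives the supremum: min(1, 1 − 0.48 + 0.73).
1 − 0.48 + 0.73 = 1.25, so t = min(1, 1.25) = 1.00.
Check: 0.48 ⊙ 1.00 = max(0, 0.48) = 0.48 ≤ 0.73.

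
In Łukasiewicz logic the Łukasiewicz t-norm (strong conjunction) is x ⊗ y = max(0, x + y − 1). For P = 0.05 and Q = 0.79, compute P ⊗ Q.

P ⊗ Q = max(0, 0.05 + 0.79 − 1) = max(0, -0.16) = 0.00
For comparison, the Gödel (minimum) t-norm min(x, y) would give 0.05.

0.00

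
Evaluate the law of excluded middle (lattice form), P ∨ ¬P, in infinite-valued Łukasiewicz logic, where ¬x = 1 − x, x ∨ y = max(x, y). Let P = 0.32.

¬P = 1 − 0.32 = 0.68
P ∨ ¬P = max(0.32, 0.68) = 0.68
(The value 0.68 < 1 shows this instance is not satisfied; not a Ł∞-tautology — its value is max(a, 1−a).)

0.68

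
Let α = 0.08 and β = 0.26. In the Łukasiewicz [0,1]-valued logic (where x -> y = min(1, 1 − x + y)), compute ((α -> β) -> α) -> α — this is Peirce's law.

α -> β = min(1, 1 − 0.08 + 0.26) = min(1, 1.18) = 1.00
(α -> β) -> α = min(1, 1 − 1.00 + 0.08) = min(1, 0.08) = 0.08
((α -> β) -> α) -> α = min(1, 1 − 0.08 + 0.08) = min(1, 1.00) = 1.00

1.00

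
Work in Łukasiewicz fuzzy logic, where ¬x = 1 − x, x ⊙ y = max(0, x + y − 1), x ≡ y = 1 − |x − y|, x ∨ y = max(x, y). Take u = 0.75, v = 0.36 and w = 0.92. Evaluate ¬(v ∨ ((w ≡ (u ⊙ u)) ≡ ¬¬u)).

0.17

u ⊙ u = max(0, 0.75 + 0.75 − 1) = max(0, 0.50) = 0.50
w ≡ (u ⊙ u) = 1 − |0.92 − 0.50| = 1 − 0.42 = 0.58
¬u = 1 − 0.75 = 0.25
¬¬u = 1 − 0.25 = 0.75
(w ≡ (u ⊙ u)) ≡ ¬¬u = 1 − |0.58 − 0.75| = 1 − 0.17 = 0.83
v ∨ ((w ≡ (u ⊙ u)) ≡ ¬¬u) = max(0.36, 0.83) = 0.83
¬(v ∨ ((w ≡ (u ⊙ u)) ≡ ¬¬u)) = 1 − 0.83 = 0.17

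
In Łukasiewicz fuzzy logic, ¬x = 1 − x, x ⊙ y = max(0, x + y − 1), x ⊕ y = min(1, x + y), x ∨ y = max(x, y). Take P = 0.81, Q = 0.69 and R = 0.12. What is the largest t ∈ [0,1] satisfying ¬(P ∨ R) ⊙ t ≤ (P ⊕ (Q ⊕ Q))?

1.00

P ∨ R = max(0.81, 0.12) = 0.81
¬(P ∨ R) = 1 − 0.81 = 0.19
So the left factor is ¬(P ∨ R) = 0.19.
Q ⊕ Q = min(1, 0.69 + 0.69) = min(1, 1.38) = 1.00
P ⊕ (Q ⊕ Q) = min(1, 0.81 + 1.00) = min(1, 1.81) = 1.00
So the right-hand bound is P ⊕ (Q ⊕ Q) = 1.00.
The residuum of the Łukasiewicz t-norm gives the supremum: min(1, 1 − 0.19 + 1.00).
1 − 0.19 + 1.00 = 1.81, so t = min(1, 1.81) = 1.00.
Check: 0.19 ⊙ 1.00 = max(0, 0.19) = 0.19 ≤ 1.00.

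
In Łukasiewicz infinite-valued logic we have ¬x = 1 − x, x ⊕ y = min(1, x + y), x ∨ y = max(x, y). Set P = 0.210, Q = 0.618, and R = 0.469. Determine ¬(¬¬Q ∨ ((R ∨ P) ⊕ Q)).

0.000

¬Q = 1 − 0.618 = 0.382
¬¬Q = 1 − 0.382 = 0.618
R ∨ P = max(0.469, 0.210) = 0.469
(R ∨ P) ⊕ Q = min(1, 0.469 + 0.618) = min(1, 1.087) = 1.000
¬¬Q ∨ ((R ∨ P) ⊕ Q) = max(0.618, 1.000) = 1.000
¬(¬¬Q ∨ ((R ∨ P) ⊕ Q)) = 1 − 1.000 = 0.000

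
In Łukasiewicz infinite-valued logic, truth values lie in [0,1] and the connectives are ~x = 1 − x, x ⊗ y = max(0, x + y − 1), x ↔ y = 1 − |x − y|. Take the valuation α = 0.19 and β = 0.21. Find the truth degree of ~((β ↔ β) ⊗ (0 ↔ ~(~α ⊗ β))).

β ↔ β = 1 − |0.21 − 0.21| = 1 − 0.00 = 1.00
~α = 1 − 0.19 = 0.81
~α ⊗ β = max(0, 0.81 + 0.21 − 1) = max(0, 0.02) = 0.02
~(~α ⊗ β) = 1 − 0.02 = 0.98
0 ↔ ~(~α ⊗ β) = 1 − |0.00 − 0.98| = 1 − 0.98 = 0.02
(β ↔ β) ⊗ (0 ↔ ~(~α ⊗ β)) = max(0, 1.00 + 0.02 − 1) = max(0, 0.02) = 0.02
~((β ↔ β) ⊗ (0 ↔ ~(~α ⊗ β))) = 1 − 0.02 = 0.98

0.98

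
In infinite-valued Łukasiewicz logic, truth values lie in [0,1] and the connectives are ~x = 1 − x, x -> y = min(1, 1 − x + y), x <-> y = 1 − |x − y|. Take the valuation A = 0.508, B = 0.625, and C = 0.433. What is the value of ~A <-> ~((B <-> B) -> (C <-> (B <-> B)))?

~A = 1 − 0.508 = 0.492
B <-> B = 1 − |0.625 − 0.625| = 1 − 0.000 = 1.000
C <-> (B <-> B) = 1 − |0.433 − 1.000| = 1 − 0.567 = 0.433
(B <-> B) -> (C <-> (B <-> B)) = min(1, 1 − 1.000 + 0.433) = min(1, 0.433) = 0.433
~((B <-> B) -> (C <-> (B <-> B))) = 1 − 0.433 = 0.567
~A <-> ~((B <-> B) -> (C <-> (B <-> B))) = 1 − |0.492 − 0.567| = 1 − 0.075 = 0.925

0.925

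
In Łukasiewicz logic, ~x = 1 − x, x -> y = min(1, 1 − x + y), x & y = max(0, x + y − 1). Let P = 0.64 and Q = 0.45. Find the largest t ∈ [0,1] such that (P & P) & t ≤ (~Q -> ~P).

P & P = max(0, 0.64 + 0.64 − 1) = max(0, 0.28) = 0.28
So the left factor is P & P = 0.28.
~Q = 1 − 0.45 = 0.55
~P = 1 − 0.64 = 0.36
~Q -> ~P = min(1, 1 − 0.55 + 0.36) = min(1, 0.81) = 0.81
So the right-hand bound is ~Q -> ~P = 0.81.
The residuum of the Łukasiewicz t-norm gives the supremum: min(1, 1 − 0.28 + 0.81).
1 − 0.28 + 0.81 = 1.53, so t = min(1, 1.53) = 1.00.
Check: 0.28 & 1.00 = max(0, 0.28) = 0.28 ≤ 0.81.

1.00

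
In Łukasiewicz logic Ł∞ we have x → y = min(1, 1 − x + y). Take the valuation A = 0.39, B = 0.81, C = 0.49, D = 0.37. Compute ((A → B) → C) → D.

A → B = min(1, 1 − 0.39 + 0.81) = min(1, 1.42) = 1.00
(A → B) → C = min(1, 1 − 1.00 + 0.49) = min(1, 0.49) = 0.49
((A → B) → C) → D = min(1, 1 − 0.49 + 0.37) = min(1, 0.88) = 0.88

0.88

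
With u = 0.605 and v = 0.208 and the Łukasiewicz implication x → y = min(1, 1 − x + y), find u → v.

0.603

u → v = min(1, 1 − 0.605 + 0.208) = min(1, 0.603) = 0.603
For comparison, the Gödel implication (1 if x ≤ y else y) would give 0.208.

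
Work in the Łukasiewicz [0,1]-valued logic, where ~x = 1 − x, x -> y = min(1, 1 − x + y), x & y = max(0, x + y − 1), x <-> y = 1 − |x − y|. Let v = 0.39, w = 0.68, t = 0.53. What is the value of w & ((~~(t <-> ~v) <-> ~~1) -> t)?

~v = 1 − 0.39 = 0.61
t <-> ~v = 1 − |0.53 − 0.61| = 1 − 0.08 = 0.92
~(t <-> ~v) = 1 − 0.92 = 0.08
~~(t <-> ~v) = 1 − 0.08 = 0.92
~1 = 1 − 1.00 = 0.00
~~1 = 1 − 0.00 = 1.00
~~(t <-> ~v) <-> ~~1 = 1 − |0.92 − 1.00| = 1 − 0.08 = 0.92
(~~(t <-> ~v) <-> ~~1) -> t = min(1, 1 − 0.92 + 0.53) = min(1, 0.61) = 0.61
w & ((~~(t <-> ~v) <-> ~~1) -> t) = max(0, 0.68 + 0.61 − 1) = max(0, 0.29) = 0.29

0.29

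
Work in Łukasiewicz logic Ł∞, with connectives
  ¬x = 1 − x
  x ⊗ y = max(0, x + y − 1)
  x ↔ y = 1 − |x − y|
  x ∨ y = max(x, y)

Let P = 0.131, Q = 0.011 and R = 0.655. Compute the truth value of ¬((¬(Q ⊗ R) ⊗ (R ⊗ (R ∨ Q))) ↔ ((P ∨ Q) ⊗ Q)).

Q ⊗ R = max(0, 0.011 + 0.655 − 1) = max(0, -0.334) = 0.000
¬(Q ⊗ R) = 1 − 0.000 = 1.000
R ∨ Q = max(0.655, 0.011) = 0.655
R ⊗ (R ∨ Q) = max(0, 0.655 + 0.655 − 1) = max(0, 0.310) = 0.310
¬(Q ⊗ R) ⊗ (R ⊗ (R ∨ Q)) = max(0, 1.000 + 0.310 − 1) = max(0, 0.310) = 0.310
P ∨ Q = max(0.131, 0.011) = 0.131
(P ∨ Q) ⊗ Q = max(0, 0.131 + 0.011 − 1) = max(0, -0.858) = 0.000
(¬(Q ⊗ R) ⊗ (R ⊗ (R ∨ Q))) ↔ ((P ∨ Q) ⊗ Q) = 1 − |0.310 − 0.000| = 1 − 0.310 = 0.690
¬((¬(Q ⊗ R) ⊗ (R ⊗ (R ∨ Q))) ↔ ((P ∨ Q) ⊗ Q)) = 1 − 0.690 = 0.310

0.310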